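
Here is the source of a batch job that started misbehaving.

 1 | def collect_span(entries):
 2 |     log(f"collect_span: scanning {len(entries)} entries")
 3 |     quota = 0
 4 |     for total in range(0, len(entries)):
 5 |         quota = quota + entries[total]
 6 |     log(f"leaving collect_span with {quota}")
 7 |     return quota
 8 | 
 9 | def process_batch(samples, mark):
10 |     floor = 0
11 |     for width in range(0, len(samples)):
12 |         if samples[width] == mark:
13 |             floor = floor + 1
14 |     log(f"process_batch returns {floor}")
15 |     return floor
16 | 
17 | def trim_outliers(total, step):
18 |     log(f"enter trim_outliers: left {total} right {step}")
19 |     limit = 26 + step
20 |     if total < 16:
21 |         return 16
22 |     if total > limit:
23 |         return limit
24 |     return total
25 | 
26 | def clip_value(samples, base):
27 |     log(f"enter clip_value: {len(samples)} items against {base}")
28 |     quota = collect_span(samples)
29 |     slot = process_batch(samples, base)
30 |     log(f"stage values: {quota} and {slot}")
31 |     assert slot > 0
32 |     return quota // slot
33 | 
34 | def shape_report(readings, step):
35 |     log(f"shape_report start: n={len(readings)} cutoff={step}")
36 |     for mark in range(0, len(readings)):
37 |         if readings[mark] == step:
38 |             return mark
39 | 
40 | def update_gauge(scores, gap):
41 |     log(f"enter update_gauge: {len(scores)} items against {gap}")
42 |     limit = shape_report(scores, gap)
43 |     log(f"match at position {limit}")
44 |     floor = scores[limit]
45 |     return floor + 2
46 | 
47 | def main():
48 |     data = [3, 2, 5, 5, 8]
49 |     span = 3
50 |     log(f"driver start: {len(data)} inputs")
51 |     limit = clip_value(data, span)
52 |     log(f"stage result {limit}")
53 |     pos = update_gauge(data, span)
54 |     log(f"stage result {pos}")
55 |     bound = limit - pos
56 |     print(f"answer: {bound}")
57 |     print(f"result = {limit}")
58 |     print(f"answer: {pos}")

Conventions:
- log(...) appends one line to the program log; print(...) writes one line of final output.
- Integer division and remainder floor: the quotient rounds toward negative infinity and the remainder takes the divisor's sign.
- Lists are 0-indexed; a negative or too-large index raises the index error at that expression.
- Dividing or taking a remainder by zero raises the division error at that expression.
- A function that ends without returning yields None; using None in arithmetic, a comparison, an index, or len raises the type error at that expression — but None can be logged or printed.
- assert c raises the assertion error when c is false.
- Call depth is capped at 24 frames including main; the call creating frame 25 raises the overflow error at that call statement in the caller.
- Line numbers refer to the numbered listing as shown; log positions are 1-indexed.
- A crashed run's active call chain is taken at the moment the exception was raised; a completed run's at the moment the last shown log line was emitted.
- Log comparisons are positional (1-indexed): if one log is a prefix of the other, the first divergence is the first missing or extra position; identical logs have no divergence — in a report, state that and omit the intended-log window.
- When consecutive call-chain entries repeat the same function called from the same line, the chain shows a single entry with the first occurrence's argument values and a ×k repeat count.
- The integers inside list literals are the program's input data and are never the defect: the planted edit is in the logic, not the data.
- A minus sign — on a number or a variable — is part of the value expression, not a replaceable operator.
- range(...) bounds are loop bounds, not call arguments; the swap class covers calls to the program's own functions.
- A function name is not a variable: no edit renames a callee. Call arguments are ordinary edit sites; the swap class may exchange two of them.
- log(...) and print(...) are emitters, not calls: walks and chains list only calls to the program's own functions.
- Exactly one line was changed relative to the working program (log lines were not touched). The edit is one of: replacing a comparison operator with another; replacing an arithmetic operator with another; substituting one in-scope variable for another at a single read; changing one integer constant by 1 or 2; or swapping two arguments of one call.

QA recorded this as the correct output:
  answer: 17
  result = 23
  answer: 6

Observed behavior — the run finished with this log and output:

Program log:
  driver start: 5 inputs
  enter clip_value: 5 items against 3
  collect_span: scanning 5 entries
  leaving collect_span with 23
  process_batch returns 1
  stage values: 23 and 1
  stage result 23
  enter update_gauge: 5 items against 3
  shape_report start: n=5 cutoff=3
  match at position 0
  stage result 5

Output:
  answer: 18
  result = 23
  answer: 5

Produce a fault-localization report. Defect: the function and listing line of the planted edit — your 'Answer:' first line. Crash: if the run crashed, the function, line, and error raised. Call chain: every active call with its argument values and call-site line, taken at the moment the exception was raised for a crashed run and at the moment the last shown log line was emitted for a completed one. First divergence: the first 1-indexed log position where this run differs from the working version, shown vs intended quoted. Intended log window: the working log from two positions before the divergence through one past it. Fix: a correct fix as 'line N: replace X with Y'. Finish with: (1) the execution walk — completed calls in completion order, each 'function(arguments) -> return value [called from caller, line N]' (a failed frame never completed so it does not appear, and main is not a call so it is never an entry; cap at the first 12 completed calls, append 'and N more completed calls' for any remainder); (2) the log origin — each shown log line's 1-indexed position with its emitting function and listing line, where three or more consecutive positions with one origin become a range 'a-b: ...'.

Answer: the defect is in update_gauge at line 45.
The tell: Everything matches until log position 11, which reads 'stage result 5' in place of 'stage result 6'.
Call chain: main.
First divergence: position 11 — the shown line 'stage result 5' should read 'stage result 6'.
Intended log window:
  9: shape_report start: n=5 cutoff=3
  10: match at position 0
  11: stage result 6
Execution walk:
  collect_span([3, 2, 5, 5, 8]) -> 23  [called from clip_value, line 28]
  process_batch([3, 2, 5, 5, 8], 3) -> 1  [called from clip_value, line 29]
  clip_value([3, 2, 5, 5, 8], 3) -> 23  [called from main, line 51]
  shape_report([3, 2, 5, 5, 8], 3) -> 0  [called from update_gauge, line 42]
  update_gauge([3, 2, 5, 5, 8], 3) -> 5  [called from main, line 53]
Origin of each log line:
  1: logged in main at line 50
  2: logged in clip_value at line 27
  3: logged in collect_span at line 2
  4: logged in collect_span at line 6
  5: logged in process_batch at line 14
  6: logged in clip_value at line 30
  7: logged in main at line 52
  8: logged in update_gauge at line 41
  9: logged in shape_report at line 35
  10: logged in update_gauge at line 43
  11: logged in main at line 54
A correct fix: line 45: replace `+` with `*`.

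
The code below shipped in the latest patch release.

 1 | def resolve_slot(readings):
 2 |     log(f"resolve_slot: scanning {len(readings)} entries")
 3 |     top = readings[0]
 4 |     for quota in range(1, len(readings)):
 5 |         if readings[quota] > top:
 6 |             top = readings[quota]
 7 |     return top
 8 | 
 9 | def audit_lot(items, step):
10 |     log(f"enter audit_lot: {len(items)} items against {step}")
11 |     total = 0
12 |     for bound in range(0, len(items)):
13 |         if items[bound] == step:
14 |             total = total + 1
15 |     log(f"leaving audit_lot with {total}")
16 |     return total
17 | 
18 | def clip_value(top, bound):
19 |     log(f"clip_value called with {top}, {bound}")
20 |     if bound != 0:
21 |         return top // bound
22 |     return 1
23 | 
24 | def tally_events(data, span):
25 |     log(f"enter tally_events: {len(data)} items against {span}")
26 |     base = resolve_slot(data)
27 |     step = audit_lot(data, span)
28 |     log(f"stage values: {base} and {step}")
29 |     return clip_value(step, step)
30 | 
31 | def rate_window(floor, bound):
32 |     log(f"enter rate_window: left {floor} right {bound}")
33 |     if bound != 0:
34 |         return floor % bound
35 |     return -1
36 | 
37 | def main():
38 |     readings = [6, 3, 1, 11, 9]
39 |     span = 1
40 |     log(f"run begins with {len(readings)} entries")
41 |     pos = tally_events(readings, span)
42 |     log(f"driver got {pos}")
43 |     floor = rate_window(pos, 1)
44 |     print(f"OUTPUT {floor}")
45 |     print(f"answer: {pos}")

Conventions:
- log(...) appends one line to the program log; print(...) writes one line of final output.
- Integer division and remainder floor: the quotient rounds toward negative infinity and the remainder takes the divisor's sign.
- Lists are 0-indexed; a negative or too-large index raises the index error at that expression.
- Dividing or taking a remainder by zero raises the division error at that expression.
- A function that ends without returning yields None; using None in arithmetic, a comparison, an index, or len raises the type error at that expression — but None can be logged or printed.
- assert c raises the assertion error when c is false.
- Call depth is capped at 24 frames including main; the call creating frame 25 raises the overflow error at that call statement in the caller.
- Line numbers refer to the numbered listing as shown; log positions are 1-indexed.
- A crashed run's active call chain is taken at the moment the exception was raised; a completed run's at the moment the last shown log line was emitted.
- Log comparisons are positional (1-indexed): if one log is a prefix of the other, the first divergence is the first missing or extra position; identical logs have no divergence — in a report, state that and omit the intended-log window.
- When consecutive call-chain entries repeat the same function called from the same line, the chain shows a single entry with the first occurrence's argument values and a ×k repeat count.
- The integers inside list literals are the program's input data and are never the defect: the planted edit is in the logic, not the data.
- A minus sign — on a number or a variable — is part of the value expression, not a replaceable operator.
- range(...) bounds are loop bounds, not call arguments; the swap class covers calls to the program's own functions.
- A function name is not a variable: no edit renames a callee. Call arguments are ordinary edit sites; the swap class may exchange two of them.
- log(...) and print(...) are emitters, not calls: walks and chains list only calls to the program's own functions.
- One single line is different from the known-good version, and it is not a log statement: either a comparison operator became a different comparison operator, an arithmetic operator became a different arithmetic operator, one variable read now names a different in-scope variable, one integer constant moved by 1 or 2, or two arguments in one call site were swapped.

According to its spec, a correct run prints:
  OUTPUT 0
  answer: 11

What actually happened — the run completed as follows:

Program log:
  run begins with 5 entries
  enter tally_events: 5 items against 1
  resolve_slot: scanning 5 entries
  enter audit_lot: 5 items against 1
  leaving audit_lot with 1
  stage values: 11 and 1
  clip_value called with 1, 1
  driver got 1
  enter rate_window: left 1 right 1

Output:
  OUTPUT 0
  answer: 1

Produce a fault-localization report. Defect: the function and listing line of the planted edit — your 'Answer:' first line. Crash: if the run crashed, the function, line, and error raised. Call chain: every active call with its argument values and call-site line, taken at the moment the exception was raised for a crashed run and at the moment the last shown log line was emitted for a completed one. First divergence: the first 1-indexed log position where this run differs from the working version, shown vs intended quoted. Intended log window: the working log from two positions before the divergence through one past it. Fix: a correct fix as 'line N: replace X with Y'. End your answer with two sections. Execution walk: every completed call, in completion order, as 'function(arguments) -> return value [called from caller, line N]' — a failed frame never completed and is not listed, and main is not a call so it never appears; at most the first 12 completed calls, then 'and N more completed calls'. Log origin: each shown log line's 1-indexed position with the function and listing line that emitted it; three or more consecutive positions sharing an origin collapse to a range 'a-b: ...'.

Answer: the defect is in tally_events at line 29.
Key fact: Everything matches until log position 7, which reads 'clip_value called with 1, 1' in place of 'clip_value called with 11, 1'.
Call chain: main -> rate_window(1, 1) (called at line 43).
First divergence: position 7 — shown 'clip_value called with 1, 1', intended 'clip_value called with 11, 1'.
Intended log window:
  5: leaving audit_lot with 1
  6: stage values: 11 and 1
  7: clip_value called with 11, 1
  8: driver got 11
Execution walk:
  resolve_slot([6, 3, 1, 11, 9]) -> 11  [called from tally_events, line 26]
  audit_lot([6, 3, 1, 11, 9], 1) -> 1  [called from tally_events, line 27]
  clip_value(1, 1) -> 1  [called from tally_events, line 29]
  tally_events([6, 3, 1, 11, 9], 1) -> 1  [called from main, line 41]
  rate_window(1, 1) -> 0  [called from main, line 43]
Log origins:
  1: emitted by main (line 40)
  2: emitted by tally_events (line 25)
  3: emitted by resolve_slot (line 2)
  4: emitted by audit_lot (line 10)
  5: emitted by audit_lot (line 15)
  6: emitted by tally_events (line 28)
  7: emitted by clip_value (line 19)
  8: emitted by main (line 42)
  9: emitted by rate_window (line 32)
A correct fix: line 29: replace `clip_value(step, step)` with `clip_value(base, step)`.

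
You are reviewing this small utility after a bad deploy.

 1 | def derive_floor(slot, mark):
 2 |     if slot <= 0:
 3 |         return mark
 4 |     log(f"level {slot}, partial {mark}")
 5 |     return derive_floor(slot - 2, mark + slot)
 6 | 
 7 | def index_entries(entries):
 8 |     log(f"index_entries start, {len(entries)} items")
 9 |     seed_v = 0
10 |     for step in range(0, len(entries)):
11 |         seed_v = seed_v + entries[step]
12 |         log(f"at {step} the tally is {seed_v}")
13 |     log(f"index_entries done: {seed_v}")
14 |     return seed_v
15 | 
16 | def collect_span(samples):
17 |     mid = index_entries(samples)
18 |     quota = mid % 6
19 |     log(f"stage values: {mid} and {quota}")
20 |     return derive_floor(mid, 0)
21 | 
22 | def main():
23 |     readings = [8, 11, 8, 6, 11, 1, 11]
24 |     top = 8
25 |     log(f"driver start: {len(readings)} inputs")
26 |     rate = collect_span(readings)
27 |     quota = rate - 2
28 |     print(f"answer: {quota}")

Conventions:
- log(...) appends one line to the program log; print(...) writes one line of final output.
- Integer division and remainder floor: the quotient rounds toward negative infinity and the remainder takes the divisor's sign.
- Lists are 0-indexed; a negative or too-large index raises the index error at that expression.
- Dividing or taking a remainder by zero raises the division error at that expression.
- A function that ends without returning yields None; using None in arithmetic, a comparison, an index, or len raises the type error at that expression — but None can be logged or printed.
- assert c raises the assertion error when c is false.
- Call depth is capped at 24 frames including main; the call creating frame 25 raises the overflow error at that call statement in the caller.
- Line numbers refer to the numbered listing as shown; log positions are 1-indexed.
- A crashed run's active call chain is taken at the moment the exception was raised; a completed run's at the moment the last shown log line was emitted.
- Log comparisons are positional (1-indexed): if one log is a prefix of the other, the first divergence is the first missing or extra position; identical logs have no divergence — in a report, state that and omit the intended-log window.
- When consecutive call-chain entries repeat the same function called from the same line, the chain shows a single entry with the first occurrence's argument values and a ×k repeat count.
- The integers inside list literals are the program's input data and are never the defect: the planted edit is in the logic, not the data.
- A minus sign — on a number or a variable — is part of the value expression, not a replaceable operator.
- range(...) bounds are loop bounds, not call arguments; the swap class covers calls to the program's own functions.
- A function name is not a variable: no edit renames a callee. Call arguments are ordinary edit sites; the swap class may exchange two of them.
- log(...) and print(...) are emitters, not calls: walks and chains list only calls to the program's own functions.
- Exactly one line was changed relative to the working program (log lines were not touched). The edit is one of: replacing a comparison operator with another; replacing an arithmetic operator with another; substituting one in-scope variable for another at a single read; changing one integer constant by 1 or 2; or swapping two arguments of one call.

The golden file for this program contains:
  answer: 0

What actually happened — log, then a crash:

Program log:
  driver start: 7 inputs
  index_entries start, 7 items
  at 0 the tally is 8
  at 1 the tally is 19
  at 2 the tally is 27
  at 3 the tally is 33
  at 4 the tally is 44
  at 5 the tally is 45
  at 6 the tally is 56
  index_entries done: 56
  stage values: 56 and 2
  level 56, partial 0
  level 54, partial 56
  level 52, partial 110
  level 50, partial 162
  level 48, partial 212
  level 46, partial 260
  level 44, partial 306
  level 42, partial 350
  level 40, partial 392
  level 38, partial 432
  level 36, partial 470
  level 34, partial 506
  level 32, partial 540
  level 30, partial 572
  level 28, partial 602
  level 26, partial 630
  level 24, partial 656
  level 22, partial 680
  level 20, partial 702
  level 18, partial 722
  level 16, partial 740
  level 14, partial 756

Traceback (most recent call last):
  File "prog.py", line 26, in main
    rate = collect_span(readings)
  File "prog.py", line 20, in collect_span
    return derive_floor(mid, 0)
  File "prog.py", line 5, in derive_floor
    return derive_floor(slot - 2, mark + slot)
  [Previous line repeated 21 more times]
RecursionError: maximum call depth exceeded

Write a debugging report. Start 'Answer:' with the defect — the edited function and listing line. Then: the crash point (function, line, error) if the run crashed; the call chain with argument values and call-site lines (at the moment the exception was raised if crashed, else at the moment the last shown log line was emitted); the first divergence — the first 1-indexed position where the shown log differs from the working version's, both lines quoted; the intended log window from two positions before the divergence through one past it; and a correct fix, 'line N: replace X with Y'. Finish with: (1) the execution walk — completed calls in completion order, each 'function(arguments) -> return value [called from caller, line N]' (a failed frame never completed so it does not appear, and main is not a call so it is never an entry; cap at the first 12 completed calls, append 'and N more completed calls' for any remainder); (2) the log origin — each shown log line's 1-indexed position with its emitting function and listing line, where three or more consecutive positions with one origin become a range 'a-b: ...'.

Answer: the defect is in collect_span at line 20.
The tell: Everything matches until log position 12, which reads 'level 56, partial 0' in place of 'level 2, partial 0'.
Crash: derive_floor, line 5, RecursionError.
Call chain: main -> collect_span([8, 11, 8, 6, 11, 1, 11]) (called at line 26) -> derive_floor(56, 0) (called at line 20) -> derive_floor(54, 56) (called at line 5) ×21.
First divergence: at position 12 the run shows 'level 56, partial 0' where the working version logs 'level 2, partial 0'.
Intended log window:
  10: index_entries done: 56
  11: stage values: 56 and 2
  12: level 2, partial 0
Execution walk:
  index_entries([8, 11, 8, 6, 11, 1, 11]) -> 56  [called from collect_span, line 17]
Log origin:
  1: logged in main at line 25
  2: logged in index_entries at line 8
  3-9: logged in index_entries at line 12
  10: logged in index_entries at line 13
  11: logged in collect_span at line 19
  12-33: logged in derive_floor at line 4
A correct fix: line 20: replace `mid` with `quota`.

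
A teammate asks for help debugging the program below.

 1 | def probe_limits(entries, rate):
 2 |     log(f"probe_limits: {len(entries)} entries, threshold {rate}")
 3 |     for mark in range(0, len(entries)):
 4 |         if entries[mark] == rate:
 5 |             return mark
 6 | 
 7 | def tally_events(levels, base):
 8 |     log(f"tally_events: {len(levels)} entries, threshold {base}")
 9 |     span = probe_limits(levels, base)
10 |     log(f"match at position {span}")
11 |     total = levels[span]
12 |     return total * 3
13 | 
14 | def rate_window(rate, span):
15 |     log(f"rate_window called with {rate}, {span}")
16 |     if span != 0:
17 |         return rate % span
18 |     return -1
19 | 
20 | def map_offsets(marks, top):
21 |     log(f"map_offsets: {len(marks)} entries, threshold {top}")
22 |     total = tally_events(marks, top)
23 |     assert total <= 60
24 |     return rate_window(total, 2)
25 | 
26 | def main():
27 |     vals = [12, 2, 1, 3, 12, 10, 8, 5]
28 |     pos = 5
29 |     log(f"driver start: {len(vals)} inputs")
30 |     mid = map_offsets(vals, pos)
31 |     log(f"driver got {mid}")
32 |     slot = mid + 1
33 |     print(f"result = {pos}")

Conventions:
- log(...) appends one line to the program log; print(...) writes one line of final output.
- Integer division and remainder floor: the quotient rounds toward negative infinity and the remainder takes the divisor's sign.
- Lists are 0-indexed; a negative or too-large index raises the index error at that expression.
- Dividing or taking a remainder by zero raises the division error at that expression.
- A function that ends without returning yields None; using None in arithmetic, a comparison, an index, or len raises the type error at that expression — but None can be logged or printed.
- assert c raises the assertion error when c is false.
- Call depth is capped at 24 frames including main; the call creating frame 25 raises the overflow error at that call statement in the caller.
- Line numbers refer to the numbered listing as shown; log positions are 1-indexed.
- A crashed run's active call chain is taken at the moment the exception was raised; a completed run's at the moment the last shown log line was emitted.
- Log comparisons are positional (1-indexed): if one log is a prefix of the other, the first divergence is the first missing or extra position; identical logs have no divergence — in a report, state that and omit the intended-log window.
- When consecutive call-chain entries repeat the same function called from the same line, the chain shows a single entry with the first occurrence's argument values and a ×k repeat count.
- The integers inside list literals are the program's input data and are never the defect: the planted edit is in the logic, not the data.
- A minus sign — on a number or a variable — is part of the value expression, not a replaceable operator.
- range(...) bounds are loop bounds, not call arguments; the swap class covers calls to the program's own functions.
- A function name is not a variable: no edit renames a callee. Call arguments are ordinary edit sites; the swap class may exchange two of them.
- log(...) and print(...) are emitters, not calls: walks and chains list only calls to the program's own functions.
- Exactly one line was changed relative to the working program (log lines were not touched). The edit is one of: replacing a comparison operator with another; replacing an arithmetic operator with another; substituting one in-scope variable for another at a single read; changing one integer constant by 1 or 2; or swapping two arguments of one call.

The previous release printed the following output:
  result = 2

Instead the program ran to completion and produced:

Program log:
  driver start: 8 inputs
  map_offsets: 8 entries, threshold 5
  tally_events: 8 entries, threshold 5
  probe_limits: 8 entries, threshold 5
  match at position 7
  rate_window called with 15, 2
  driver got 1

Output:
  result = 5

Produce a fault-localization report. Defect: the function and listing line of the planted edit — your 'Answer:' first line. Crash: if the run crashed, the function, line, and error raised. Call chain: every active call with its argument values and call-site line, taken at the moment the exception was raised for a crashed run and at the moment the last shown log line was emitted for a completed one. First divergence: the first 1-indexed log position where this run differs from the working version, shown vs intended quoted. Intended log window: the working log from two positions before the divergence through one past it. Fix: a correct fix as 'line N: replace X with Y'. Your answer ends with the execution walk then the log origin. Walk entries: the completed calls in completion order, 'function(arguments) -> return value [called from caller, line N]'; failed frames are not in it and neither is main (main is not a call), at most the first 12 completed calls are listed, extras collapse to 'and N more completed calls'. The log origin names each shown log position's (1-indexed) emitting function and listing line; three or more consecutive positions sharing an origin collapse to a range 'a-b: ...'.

Answer: the defect is in main at line 33.
Key observation: Nothing in the log betrays the bug — only the output does.
Call chain: main.
First divergence: there is none — every log position agrees.
Execution walk:
  probe_limits([12, 2, 1, 3, 12, 10, 8, 5], 5) -> 7  [called from tally_events, line 9]
  tally_events([12, 2, 1, 3, 12, 10, 8, 5], 5) -> 15  [called from map_offsets, line 22]
  rate_window(15, 2) -> 1  [called from map_offsets, line 24]
  map_offsets([12, 2, 1, 3, 12, 10, 8, 5], 5) -> 1  [called from main, line 30]
Log line origins:
  1: emitted by main (line 29)
  2: emitted by map_offsets (line 21)
  3: emitted by tally_events (line 8)
  4: emitted by probe_limits (line 2)
  5: emitted by tally_events (line 10)
  6: emitted by rate_window (line 15)
  7: emitted by main (line 31)
A correct fix: line 33: replace `pos` with `slot`.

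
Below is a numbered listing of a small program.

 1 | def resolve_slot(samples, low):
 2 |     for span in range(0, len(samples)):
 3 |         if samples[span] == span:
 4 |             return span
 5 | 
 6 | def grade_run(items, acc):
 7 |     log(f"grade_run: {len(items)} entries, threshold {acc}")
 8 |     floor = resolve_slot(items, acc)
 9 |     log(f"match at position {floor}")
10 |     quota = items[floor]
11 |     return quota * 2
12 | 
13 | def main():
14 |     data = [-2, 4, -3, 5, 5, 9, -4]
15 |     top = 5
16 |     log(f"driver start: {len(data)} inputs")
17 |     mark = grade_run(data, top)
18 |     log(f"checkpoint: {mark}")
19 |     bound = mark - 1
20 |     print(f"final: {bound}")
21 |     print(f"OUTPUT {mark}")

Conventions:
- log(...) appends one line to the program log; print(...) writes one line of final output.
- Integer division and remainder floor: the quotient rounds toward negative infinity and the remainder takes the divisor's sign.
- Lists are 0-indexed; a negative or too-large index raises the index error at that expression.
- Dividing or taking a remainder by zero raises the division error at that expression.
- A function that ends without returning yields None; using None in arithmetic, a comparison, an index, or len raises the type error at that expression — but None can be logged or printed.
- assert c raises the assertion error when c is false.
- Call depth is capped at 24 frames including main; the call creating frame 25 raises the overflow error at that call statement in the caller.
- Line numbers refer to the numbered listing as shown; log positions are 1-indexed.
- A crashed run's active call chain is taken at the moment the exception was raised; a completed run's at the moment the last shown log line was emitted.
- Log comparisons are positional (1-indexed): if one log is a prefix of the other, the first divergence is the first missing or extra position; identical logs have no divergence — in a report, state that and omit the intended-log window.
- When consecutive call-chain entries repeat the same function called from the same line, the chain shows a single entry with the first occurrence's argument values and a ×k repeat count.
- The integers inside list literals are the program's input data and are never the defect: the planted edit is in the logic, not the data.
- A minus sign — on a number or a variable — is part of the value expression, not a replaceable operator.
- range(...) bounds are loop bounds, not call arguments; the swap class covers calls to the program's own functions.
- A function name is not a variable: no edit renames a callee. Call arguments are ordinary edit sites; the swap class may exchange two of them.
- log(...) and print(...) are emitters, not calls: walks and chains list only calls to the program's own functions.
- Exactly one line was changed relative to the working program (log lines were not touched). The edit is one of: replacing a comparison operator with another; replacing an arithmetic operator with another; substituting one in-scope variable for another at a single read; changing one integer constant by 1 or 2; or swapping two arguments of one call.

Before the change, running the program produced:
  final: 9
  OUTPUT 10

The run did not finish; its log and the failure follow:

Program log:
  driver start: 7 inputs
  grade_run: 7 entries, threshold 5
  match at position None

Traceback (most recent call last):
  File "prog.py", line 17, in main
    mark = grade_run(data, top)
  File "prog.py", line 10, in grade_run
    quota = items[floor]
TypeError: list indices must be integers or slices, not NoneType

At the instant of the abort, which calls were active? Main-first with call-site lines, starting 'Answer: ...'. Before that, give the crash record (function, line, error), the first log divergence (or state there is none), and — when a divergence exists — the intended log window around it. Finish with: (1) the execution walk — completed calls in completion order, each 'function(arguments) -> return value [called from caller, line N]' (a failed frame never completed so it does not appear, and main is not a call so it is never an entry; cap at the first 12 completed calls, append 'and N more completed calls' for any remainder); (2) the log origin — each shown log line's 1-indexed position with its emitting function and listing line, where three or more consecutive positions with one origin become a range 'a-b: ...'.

Answer: main -> grade_run (called at line 17).
Key observation: The earliest visible damage is log position 3 — 'match at position None' rather than the intended 'match at position 3'.
Crash: grade_run, line 10, TypeError.
First divergence: position 3 — the shown line 'match at position None' should read 'match at position 3'.
Intended log window:
  1: driver start: 7 inputs
  2: grade_run: 7 entries, threshold 5
  3: match at position 3
  4: checkpoint: 10
Execution walk:
  resolve_slot([-2, 4, -3, 5, 5, 9, -4], 5) -> None  [called from grade_run, line 8]
Log origins:
  1: logged in main at line 16
  2: logged in grade_run at line 7
  3: logged in grade_run at line 9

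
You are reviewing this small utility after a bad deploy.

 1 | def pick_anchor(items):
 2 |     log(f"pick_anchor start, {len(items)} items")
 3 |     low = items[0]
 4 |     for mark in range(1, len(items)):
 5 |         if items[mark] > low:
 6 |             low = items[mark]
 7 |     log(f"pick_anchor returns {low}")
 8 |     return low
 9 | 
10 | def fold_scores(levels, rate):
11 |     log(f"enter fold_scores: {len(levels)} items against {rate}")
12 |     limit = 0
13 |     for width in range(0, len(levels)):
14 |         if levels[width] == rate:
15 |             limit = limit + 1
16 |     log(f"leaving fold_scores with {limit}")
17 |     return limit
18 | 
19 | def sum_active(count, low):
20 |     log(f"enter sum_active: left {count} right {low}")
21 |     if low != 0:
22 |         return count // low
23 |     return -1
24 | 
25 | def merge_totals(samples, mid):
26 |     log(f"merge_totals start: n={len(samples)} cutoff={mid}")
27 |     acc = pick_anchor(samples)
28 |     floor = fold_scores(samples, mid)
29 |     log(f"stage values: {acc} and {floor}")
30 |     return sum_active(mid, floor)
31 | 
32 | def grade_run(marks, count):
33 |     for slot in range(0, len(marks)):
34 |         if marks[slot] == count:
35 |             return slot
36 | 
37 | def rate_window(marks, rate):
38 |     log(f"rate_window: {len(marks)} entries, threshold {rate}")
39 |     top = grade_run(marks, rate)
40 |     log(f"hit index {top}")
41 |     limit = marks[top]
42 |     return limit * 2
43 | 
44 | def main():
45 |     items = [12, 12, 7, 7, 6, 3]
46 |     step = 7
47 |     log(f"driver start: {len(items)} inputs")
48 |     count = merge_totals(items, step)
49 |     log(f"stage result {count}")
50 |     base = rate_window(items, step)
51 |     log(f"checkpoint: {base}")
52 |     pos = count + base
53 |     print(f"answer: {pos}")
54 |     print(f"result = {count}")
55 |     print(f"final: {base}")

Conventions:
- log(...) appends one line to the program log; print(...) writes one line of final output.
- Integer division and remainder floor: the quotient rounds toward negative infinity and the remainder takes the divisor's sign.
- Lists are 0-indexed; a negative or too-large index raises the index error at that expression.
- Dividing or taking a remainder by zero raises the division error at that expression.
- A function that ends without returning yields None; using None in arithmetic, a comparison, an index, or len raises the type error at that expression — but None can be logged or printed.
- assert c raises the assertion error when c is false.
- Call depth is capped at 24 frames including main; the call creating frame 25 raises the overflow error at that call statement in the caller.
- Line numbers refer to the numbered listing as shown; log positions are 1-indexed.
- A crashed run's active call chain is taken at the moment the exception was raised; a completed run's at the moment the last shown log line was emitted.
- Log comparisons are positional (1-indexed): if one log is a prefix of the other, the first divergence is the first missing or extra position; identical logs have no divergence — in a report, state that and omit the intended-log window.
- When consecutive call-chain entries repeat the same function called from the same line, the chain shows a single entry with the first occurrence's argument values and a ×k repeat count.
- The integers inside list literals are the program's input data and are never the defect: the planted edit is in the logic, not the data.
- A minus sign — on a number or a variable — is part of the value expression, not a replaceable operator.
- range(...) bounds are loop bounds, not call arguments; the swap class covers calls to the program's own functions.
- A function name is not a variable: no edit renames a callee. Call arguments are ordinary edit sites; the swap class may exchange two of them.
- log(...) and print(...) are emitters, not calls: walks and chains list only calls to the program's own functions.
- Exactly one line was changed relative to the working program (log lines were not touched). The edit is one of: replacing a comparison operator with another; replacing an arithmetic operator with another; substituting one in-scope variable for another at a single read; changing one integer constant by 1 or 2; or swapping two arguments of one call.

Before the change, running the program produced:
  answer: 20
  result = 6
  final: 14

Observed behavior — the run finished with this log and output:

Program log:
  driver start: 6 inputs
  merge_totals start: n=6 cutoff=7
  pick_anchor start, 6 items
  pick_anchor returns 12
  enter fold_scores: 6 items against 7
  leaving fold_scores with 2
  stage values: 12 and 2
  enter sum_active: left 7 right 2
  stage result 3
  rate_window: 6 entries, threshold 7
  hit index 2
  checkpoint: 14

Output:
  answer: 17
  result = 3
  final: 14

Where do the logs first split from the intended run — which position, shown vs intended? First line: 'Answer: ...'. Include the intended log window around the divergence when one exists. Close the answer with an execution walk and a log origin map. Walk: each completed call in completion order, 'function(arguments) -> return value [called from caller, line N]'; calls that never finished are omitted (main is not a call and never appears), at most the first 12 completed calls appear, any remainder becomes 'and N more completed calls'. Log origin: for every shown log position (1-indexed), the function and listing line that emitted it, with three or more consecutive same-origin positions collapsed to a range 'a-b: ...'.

Answer: position 8 — shown 'enter sum_active: left 7 right 2', intended 'enter sum_active: left 12 right 2'.
Intended log window:
  6: leaving fold_scores with 2
  7: stage values: 12 and 2
  8: enter sum_active: left 12 right 2
  9: stage result 6
Execution walk:
  pick_anchor([12, 12, 7, 7, 6, 3]) -> 12  [called from merge_totals, line 27]
  fold_scores([12, 12, 7, 7, 6, 3], 7) -> 2  [called from merge_totals, line 28]
  sum_active(7, 2) -> 3  [called from merge_totals, line 30]
  merge_totals([12, 12, 7, 7, 6, 3], 7) -> 3  [called from main, line 48]
  grade_run([12, 12, 7, 7, 6, 3], 7) -> 2  [called from rate_window, line 39]
  rate_window([12, 12, 7, 7, 6, 3], 7) -> 14  [called from main, line 50]
Log origin:
  1: from main, line 47
  2: from merge_totals, line 26
  3: from pick_anchor, line 2
  4: from pick_anchor, line 7
  5: from fold_scores, line 11
  6: from fold_scores, line 16
  7: from merge_totals, line 29
  8: from sum_active, line 20
  9: from main, line 49
  10: from rate_window, line 38
  11: from rate_window, line 40
  12: from main, line 51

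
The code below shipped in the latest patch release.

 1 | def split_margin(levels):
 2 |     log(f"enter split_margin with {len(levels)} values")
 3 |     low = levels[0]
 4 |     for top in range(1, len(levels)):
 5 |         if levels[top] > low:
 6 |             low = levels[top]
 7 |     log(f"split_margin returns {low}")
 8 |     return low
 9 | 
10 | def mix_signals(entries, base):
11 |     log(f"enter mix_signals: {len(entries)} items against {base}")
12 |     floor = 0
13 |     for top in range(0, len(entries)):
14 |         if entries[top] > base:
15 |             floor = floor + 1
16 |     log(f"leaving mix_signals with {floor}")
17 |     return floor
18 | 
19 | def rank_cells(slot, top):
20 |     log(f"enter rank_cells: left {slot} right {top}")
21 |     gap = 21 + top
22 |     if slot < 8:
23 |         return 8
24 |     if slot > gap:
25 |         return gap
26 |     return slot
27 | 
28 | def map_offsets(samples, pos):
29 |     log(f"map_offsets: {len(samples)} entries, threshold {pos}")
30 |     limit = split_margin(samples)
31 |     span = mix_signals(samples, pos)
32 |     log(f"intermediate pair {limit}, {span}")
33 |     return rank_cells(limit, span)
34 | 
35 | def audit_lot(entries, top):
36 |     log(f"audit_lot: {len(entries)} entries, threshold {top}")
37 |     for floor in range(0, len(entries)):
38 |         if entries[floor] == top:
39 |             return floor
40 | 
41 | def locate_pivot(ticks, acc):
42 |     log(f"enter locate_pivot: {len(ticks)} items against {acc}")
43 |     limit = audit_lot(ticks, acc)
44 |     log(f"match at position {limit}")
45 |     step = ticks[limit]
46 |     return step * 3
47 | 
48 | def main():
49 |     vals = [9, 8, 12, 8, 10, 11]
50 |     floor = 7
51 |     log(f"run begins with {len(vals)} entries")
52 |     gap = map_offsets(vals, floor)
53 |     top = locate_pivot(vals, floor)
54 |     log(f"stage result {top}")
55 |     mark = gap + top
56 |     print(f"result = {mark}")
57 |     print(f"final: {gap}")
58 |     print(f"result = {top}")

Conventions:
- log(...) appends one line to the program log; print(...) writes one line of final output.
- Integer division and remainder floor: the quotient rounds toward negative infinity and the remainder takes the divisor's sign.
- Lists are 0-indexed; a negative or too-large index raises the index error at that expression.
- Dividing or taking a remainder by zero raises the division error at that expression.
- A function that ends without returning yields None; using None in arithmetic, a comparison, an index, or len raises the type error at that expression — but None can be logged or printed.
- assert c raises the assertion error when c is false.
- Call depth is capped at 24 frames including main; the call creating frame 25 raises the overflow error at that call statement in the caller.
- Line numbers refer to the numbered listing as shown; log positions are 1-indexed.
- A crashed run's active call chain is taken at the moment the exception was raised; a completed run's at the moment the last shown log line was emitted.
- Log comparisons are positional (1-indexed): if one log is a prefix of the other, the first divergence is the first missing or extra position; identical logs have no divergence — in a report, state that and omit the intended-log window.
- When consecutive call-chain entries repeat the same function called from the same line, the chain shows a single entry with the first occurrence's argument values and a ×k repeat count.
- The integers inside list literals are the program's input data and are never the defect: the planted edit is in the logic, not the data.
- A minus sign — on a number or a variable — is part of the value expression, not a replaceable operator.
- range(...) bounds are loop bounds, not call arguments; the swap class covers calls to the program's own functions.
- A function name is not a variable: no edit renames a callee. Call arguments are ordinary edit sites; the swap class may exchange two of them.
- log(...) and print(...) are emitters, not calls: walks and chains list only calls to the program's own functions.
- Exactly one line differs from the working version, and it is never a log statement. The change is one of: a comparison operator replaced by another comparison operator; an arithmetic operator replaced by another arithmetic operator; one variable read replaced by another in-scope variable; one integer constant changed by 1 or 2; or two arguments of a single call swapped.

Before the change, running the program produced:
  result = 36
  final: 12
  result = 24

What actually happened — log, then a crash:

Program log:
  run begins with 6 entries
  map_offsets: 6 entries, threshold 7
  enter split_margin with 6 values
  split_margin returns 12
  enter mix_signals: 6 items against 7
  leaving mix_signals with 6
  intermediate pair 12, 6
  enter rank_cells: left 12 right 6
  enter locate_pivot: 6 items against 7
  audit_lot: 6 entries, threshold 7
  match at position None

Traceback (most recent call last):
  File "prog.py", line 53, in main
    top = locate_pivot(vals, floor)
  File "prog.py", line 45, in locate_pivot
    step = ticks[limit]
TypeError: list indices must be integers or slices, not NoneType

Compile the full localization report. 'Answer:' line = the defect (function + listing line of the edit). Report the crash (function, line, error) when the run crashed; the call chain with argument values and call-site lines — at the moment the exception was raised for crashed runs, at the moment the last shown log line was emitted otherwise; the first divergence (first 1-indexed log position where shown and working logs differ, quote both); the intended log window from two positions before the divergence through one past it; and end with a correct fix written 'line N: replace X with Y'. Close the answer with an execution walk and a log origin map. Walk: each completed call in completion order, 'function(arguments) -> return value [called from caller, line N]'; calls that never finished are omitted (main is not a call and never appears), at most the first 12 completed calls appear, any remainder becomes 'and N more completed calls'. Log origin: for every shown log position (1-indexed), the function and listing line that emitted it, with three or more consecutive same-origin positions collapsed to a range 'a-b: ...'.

Answer: the defect is in main at line 50.
The tell: The earliest visible damage is log position 2 — 'map_offsets: 6 entries, threshold 7' rather than the intended 'map_offsets: 6 entries, threshold 8'.
Crash: locate_pivot, line 45, TypeError.
Call chain: main -> locate_pivot([9, 8, 12, 8, 10, 11], 7) (called at line 53).
First divergence: position 2; shown 'map_offsets: 6 entries, threshold 7' vs intended 'map_offsets: 6 entries, threshold 8'.
Intended log window:
  1: run begins with 6 entries
  2: map_offsets: 6 entries, threshold 8
  3: enter split_margin with 6 values
Execution walk:
  split_margin([9, 8, 12, 8, 10, 11]) -> 12  [called from map_offsets, line 30]
  mix_signals([9, 8, 12, 8, 10, 11], 7) -> 6  [called from map_offsets, line 31]
  rank_cells(12, 6) -> 12  [called from map_offsets, line 33]
  map_offsets([9, 8, 12, 8, 10, 11], 7) -> 12  [called from main, line 52]
  audit_lot([9, 8, 12, 8, 10, 11], 7) -> None  [called from locate_pivot, line 43]
Log origins:
  1: emitted by main (line 51)
  2: emitted by map_offsets (line 29)
  3: emitted by split_margin (line 2)
  4: emitted by split_margin (line 7)
  5: emitted by mix_signals (line 11)
  6: emitted by mix_signals (line 16)
  7: emitted by map_offsets (line 32)
  8: emitted by rank_cells (line 20)
  9: emitted by locate_pivot (line 42)
  10: emitted by audit_lot (line 36)
  11: emitted by locate_pivot (line 44)
A correct fix: line 50: replace `7` with `8`.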